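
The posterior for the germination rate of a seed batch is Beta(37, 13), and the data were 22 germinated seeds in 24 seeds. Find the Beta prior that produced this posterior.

Beta(15, 11)

Under Beta–binomial conjugacy the posterior parameters are (α+s, β+f).
Subtract the data counts: 37−22=15, 13−2=11.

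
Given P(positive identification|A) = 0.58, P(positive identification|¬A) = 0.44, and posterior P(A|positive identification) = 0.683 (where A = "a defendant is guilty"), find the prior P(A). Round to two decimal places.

Bayes' rule in odds form gives O(A|E) = O(A)·[P(E|A)/P(E|¬A)], hence O(A) = O(A|E)/LR.
Posterior odds = 0.683/(1−0.683) = 2.1546. LR = 0.58/0.44 = 1.3182.
Prior odds = 2.1546/1.3182 = 1.6345, so P(A) = 1.6345/(1+1.6345) ≈ 0.62.

P(A) = 0.62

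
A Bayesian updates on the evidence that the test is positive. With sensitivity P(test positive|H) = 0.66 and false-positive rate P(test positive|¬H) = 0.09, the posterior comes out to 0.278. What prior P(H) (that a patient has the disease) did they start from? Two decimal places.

Bayes' rule in odds form gives O(H|E) = O(H)·[P(E|H)/P(E|¬H)], hence O(H) = O(H|E)/LR.
Posterior odds = 0.278/(1−0.278) = 0.3850. LR = 0.66/0.09 = 7.3333.
Prior odds = 0.3850/7.3333 = 0.0525, so P(H) = 0.0525/(1+0.0525) ≈ 0.05.

P(H) = 0.05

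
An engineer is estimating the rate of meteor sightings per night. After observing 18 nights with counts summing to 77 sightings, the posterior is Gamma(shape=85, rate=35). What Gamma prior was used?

Gamma(shape=8, rate=17)

A Gamma(α, β) prior (rate parametrization) on a Poisson rate with n observations summing to S gives posterior Gamma(α+S, β+n).
So α = 85 − 77 = 8 and β = 35 − 18 = 17.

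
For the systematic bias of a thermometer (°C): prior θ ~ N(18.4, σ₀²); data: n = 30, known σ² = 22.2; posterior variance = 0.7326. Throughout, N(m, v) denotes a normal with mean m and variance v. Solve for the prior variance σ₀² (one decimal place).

σ₀² = 73.3

Posterior precision equals prior precision plus data precision: 1/σ_n² = 1/σ₀² + n/σ².
So 1/σ₀² = 1/0.7326 − 30/22.2 = 1.365001 − 1.351351 = 0.013650.
Hence σ₀² = 1/0.013650 ≈ 73.3.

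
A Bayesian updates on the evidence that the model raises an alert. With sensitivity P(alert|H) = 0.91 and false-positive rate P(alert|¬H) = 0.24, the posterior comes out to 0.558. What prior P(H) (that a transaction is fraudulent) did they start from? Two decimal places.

P(H) = 0.25

Bayes' rule in odds form gives O(H|E) = O(H)·[P(E|H)/P(E|¬H)], hence O(H) = O(H|E)/LR.
Posterior odds = 0.558/(1−0.558) = 1.2624. LR = 0.91/0.24 = 3.7917.
Prior odds = 1.2624/3.7917 = 0.3329, so P(H) = 0.3329/(1+0.3329) ≈ 0.25.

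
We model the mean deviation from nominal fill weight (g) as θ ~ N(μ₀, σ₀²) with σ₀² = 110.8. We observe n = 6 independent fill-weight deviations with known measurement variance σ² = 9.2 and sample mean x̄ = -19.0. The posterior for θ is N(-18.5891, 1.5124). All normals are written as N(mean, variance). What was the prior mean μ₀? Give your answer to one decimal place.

μ₀ = 11.1

With known observation variance, the Normal–Normal posterior has precision τ_n = τ₀ + n/σ² and mean μ_n = (τ₀μ₀ + (n/σ²)x̄)/τ_n.
Here τ₀ = 1/110.8 = 0.009025 and τ_data = 6/9.2 = 0.652174, so τ_n = 0.661199.
Rearranging for μ₀: μ₀ = (μ_n·τ_n − τ_data·x̄)/τ₀ = (-18.5891·0.661199 − 0.652174·-19.0) / 0.009025 = 0.100212/0.009025 ≈ 11.1.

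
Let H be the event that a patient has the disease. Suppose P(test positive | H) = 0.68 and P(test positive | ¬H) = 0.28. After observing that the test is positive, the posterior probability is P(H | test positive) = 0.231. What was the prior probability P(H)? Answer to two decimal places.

Bayes' rule in odds form gives O(H|E) = O(H)·[P(E|H)/P(E|¬H)], hence O(H) = O(H|E)/LR.
Posterior odds = 0.231/(1−0.231) = 0.3004. LR = 0.68/0.28 = 2.4286.
Prior odds = 0.3004/2.4286 = 0.1237, so P(H) = 0.1237/(1+0.1237) ≈ 0.11.

P(H) = 0.11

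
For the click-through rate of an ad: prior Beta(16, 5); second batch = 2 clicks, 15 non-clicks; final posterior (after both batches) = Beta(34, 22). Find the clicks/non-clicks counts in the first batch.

Sequential conjugate updates are equivalent to a single update on the pooled data, so total successes = posterior α − prior α and total failures = posterior β − prior β.
Total across both batches: 34−16=18 clicks, 22−5=17 non-clicks.
Subtract the second batch: 18−2=16 clicks and 17−15=2 non-clicks.

16 clicks and 2 non-clicks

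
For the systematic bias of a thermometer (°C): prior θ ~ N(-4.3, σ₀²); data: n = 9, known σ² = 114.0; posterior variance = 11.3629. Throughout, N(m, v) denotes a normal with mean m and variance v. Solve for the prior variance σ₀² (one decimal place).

Posterior precision equals prior precision plus data precision: 1/σ_n² = 1/σ₀² + n/σ².
So 1/σ₀² = 1/11.3629 − 9/114.0 = 0.088006 − 0.078947 = 0.009059.
Hence σ₀² = 1/0.009059 ≈ 110.4.

σ₀² = 110.4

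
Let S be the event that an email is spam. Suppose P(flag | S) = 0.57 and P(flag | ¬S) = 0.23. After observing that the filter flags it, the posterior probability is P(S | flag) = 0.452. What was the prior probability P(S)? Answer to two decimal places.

P(S) = 0.25

In odds form, posterior odds = prior odds × likelihood ratio, so prior odds = posterior odds ÷ LR.
Posterior odds = 0.452/(1−0.452) = 0.8248. LR = 0.57/0.23 = 2.4783.
Prior odds = 0.8248/2.4783 = 0.3328, so P(S) = 0.3328/(1+0.3328) ≈ 0.25.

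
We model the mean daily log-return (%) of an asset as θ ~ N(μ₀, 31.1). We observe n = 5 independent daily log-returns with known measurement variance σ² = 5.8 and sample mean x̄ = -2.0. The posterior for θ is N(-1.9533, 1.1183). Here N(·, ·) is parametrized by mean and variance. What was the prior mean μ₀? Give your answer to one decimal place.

μ₀ = -0.7

With known observation variance, the Normal–Normal posterior has precision τ_n = τ₀ + n/σ² and mean μ_n = (τ₀μ₀ + (n/σ²)x̄)/τ_n.
Here τ₀ = 1/31.1 = 0.032154 and τ_data = 5/5.8 = 0.862069, so τ_n = 0.894223.
Rearranging for μ₀: μ₀ = (μ_n·τ_n − τ_data·x̄)/τ₀ = (-1.9533·0.894223 − 0.862069·-2.0) / 0.032154 = -0.022548/0.032154 ≈ -0.7.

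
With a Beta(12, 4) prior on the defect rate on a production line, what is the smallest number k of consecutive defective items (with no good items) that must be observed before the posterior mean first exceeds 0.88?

After k defective items and 0 good items the posterior is Beta(12+k, 4), with mean (12+k)/(12+4+k).
Set (12+k)/(16+k) > 0.88 and solve: k > (0.88·16 − 12)/(1 − 0.88) = 17.333.
The smallest integer exceeding 17.333 is 18.

k = 18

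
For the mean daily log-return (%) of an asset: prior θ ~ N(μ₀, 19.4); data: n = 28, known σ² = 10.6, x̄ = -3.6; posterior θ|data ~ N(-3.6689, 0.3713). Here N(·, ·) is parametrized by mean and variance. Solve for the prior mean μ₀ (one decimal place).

μ₀ = -7.2

The posterior mean is a precision-weighted average: μ_n = (τ₀μ₀ + τ_data·x̄)/(τ₀+τ_data), with τ₀=1/σ₀² and τ_data=n/σ².
Here τ₀ = 1/19.4 = 0.051546 and τ_data = 28/10.6 = 2.641509, so τ_n = 2.693055.
Rearranging for μ₀: μ₀ = (μ_n·τ_n − τ_data·x̄)/τ₀ = (-3.6689·2.693055 − 2.641509·-3.6) / 0.051546 = -0.371117/0.051546 ≈ -7.2.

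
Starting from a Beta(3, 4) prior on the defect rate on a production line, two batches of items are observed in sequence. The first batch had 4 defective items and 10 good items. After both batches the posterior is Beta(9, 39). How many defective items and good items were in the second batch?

2 defective items and 25 good items

Because Beta–binomial updating is additive in the counts, the combined data contributed (α_post−α_prior, β_post−β_prior) successes and failures.
Total across both batches: 9−3=6 defective items, 39−4=35 good items.
Subtract the first batch: 6−4=2 defective items and 35−10=25 good items.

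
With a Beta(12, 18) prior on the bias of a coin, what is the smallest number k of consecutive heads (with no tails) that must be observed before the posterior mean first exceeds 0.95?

After k heads and 0 tails the posterior is Beta(12+k, 18), with mean (12+k)/(12+18+k).
Set (12+k)/(30+k) > 0.95 and solve: k > (0.95·30 − 12)/(1 − 0.95) = 330.000.
The smallest integer exceeding 330.000 is 331.

k = 331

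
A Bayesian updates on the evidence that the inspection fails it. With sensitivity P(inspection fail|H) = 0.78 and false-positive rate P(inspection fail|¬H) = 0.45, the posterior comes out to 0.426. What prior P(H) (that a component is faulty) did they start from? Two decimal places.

In odds form, posterior odds = prior odds × likelihood ratio, so prior odds = posterior odds ÷ LR.
Posterior odds = 0.426/(1−0.426) = 0.7422. LR = 0.78/0.45 = 1.7333.
Prior odds = 0.7422/1.7333 = 0.4282, so P(H) = 0.4282/(1+0.4282) ≈ 0.30.

P(H) = 0.30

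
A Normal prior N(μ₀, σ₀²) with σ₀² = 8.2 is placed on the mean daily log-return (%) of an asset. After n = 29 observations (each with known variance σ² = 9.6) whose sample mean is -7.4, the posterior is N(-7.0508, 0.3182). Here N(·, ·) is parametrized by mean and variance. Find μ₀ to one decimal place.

μ₀ = 1.6

With known observation variance, the Normal–Normal posterior has precision τ_n = τ₀ + n/σ² and mean μ_n = (τ₀μ₀ + (n/σ²)x̄)/τ_n.
Here τ₀ = 1/8.2 = 0.121951 and τ_data = 29/9.6 = 3.020833, so τ_n = 3.142784.
Rearranging for μ₀: μ₀ = (μ_n·τ_n − τ_data·x̄)/τ₀ = (-7.0508·3.142784 − 3.020833·-7.4) / 0.121951 = 0.195023/0.121951 ≈ 1.6.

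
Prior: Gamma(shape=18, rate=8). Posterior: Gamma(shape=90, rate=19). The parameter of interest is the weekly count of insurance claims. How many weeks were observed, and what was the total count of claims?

Gamma–Poisson conjugacy: posterior shape = α + Σxᵢ, posterior rate = β + n.
Matching: Σxᵢ = 90 − 18 = 72 and n = 19 − 8 = 11.

n = 11 weeks with total 72 claims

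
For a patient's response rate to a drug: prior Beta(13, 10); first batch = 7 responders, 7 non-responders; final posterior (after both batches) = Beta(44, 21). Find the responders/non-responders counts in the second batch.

Sequential conjugate updates are equivalent to a single update on the pooled data, so total successes = posterior α − prior α and total failures = posterior β − prior β.
Total across both batches: 44−13=31 responders, 21−10=11 non-responders.
Subtract the first batch: 31−7=24 responders and 11−7=4 non-responders.

24 responders and 4 non-responders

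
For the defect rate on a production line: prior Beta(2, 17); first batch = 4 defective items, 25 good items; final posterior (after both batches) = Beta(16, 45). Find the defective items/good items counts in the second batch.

10 defective items and 3 good items

Because Beta–binomial updating is additive in the counts, the combined data contributed (α_post−α_prior, β_post−β_prior) successes and failures.
Total across both batches: 16−2=14 defective items, 45−17=28 good items.
Subtract the first batch: 14−4=10 defective items and 28−25=3 good items.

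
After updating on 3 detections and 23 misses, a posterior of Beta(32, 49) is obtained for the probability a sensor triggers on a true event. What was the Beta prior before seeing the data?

Under Beta–binomial conjugacy the posterior parameters are (α+s, β+f).
So α = 32 − 3 = 29 and β = 49 − 23 = 26.

Beta(29, 26)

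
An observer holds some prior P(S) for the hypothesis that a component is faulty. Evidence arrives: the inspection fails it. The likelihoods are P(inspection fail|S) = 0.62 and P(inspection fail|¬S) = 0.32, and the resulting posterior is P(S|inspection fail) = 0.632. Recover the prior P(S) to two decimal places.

Bayes' rule in odds form gives O(S|E) = O(S)·[P(E|S)/P(E|¬S)], hence O(S) = O(S|E)/LR.
Posterior odds = 0.632/(1−0.632) = 1.7174. LR = 0.62/0.32 = 1.9375.
Prior odds = 1.7174/1.9375 = 0.8864, so P(S) = 0.8864/(1+0.8864) ≈ 0.47.

P(S) = 0.47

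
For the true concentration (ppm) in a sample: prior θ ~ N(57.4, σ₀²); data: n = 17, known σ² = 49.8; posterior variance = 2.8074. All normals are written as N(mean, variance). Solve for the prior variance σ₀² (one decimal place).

For the Normal–Normal model with known σ², precisions add: τ_n = τ₀ + n/σ².
So 1/σ₀² = 1/2.8074 − 17/49.8 = 0.356201 − 0.341365 = 0.014836.
Hence σ₀² = 1/0.014836 ≈ 67.4.

σ₀² = 67.4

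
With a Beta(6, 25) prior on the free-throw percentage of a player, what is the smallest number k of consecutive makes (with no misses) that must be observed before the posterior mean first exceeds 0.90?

After k makes and 0 misses the posterior is Beta(6+k, 25), with mean (6+k)/(6+25+k).
Set (6+k)/(31+k) > 0.90 and solve: k > (0.90·31 − 6)/(1 − 0.90) = 219.000.
The smallest integer exceeding 219.000 is 220, and checking k=220: (226)/(251) = 0.9004 > 0.90.

k = 220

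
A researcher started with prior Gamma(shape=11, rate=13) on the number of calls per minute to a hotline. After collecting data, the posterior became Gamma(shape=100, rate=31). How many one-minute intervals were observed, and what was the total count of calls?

n = 18 one-minute intervals with total 89 calls

A Gamma(α, β) prior (rate parametrization) on a Poisson rate with n observations summing to S gives posterior Gamma(α+S, β+n).
Matching: Σxᵢ = 100 − 11 = 89 and n = 31 − 13 = 18.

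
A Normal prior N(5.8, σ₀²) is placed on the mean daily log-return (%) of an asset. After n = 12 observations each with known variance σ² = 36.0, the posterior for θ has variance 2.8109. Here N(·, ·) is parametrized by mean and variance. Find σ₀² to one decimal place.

Posterior precision equals prior precision plus data precision: 1/σ_n² = 1/σ₀² + n/σ².
So 1/σ₀² = 1/2.8109 − 12/36.0 = 0.355758 − 0.333333 = 0.022425.
Hence σ₀² = 1/0.022425 ≈ 44.6.

σ₀² = 44.6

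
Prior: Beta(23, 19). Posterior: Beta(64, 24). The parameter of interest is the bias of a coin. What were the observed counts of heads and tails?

41 heads and 5 tails

A Beta(α, β) prior with s successes and f failures in binomial data gives a Beta(α+s, β+f) posterior.
So s = 64 − 23 = 41 and f = 24 − 19 = 5.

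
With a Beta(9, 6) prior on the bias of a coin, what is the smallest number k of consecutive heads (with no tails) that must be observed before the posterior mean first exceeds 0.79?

k = 14

After k heads and 0 tails the posterior is Beta(9+k, 6), with mean (9+k)/(9+6+k).
Set (9+k)/(15+k) > 0.79 and solve: k > (0.79·15 − 9)/(1 − 0.79) = 13.571.
The smallest integer exceeding 13.571 is 14.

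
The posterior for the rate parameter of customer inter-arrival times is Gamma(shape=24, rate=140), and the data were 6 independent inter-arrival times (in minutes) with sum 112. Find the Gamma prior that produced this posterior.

Gamma–exponential conjugacy: posterior shape = α + n, posterior rate = β + Σtᵢ.
So α = 24 − 6 = 18 and β = 140 − 112 = 28.

Gamma(shape=18, rate=28)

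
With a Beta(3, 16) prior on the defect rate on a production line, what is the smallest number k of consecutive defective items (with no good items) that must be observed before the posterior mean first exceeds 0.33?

k = 5

After k defective items and 0 good items the posterior is Beta(3+k, 16), with mean (3+k)/(3+16+k).
Set (3+k)/(19+k) > 0.33 and solve: k > (0.33·19 − 3)/(1 − 0.33) = 4.881.
The smallest integer exceeding 4.881 is 5.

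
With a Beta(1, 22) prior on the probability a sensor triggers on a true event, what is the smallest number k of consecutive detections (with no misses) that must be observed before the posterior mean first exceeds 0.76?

After k detections and 0 misses the posterior is Beta(1+k, 22), with mean (1+k)/(1+22+k).
Set (1+k)/(23+k) > 0.76 and solve: k > (0.76·23 − 1)/(1 − 0.76) = 68.667.
The smallest integer exceeding 68.667 is 69, and checking k=69: (70)/(92) = 0.7609 > 0.76.

k = 69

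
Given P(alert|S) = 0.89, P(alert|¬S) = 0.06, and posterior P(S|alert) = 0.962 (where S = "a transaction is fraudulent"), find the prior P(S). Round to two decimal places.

P(S) = 0.63

Bayes' rule in odds form gives O(S|E) = O(S)·[P(E|S)/P(E|¬S)], hence O(S) = O(S|E)/LR.
Posterior odds = 0.962/(1−0.962) = 25.3158. LR = 0.89/0.06 = 14.8333.
Prior odds = 25.3158/14.8333 = 1.7067, so P(S) = 1.7067/(1+1.7067) ≈ 0.63.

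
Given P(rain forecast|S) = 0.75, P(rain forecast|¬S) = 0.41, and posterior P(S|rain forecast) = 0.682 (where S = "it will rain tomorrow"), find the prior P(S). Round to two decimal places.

Bayes' rule in odds form gives O(S|E) = O(S)·[P(E|S)/P(E|¬S)], hence O(S) = O(S|E)/LR.
Posterior odds = 0.682/(1−0.682) = 2.1447. LR = 0.75/0.41 = 1.8293.
Prior odds = 2.1447/1.8293 = 1.1724, so P(S) = 1.1724/(1+1.1724) ≈ 0.54.

P(S) = 0.54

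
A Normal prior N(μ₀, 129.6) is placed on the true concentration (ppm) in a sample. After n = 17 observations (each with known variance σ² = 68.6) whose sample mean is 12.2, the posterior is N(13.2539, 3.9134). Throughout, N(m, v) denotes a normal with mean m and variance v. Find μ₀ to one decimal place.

The posterior mean is a precision-weighted average: μ_n = (τ₀μ₀ + τ_data·x̄)/(τ₀+τ_data), with τ₀=1/σ₀² and τ_data=n/σ².
Here τ₀ = 1/129.6 = 0.007716 and τ_data = 17/68.6 = 0.247813, so τ_n = 0.255529.
Rearranging for μ₀: μ₀ = (μ_n·τ_n − τ_data·x̄)/τ₀ = (13.2539·0.255529 − 0.247813·12.2) / 0.007716 = 0.363437/0.007716 ≈ 47.1.

μ₀ = 47.1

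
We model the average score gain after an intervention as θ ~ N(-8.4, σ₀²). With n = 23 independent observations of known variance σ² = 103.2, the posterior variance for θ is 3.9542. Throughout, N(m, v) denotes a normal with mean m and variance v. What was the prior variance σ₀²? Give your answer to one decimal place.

For the Normal–Normal model with known σ², precisions add: τ_n = τ₀ + n/σ².
So 1/σ₀² = 1/3.9542 − 23/103.2 = 0.252896 − 0.222868 = 0.030028.
Hence σ₀² = 1/0.030028 ≈ 33.3.

σ₀² = 33.3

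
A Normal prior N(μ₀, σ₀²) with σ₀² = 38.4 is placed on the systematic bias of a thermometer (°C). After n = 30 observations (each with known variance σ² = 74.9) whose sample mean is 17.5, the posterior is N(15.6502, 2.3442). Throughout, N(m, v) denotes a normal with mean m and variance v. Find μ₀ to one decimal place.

μ₀ = -12.8

The posterior mean is a precision-weighted average: μ_n = (τ₀μ₀ + τ_data·x̄)/(τ₀+τ_data), with τ₀=1/σ₀² and τ_data=n/σ².
Here τ₀ = 1/38.4 = 0.026042 and τ_data = 30/74.9 = 0.400534, so τ_n = 0.426576.
Rearranging for μ₀: μ₀ = (μ_n·τ_n − τ_data·x̄)/τ₀ = (15.6502·0.426576 − 0.400534·17.5) / 0.026042 = -0.333345/0.026042 ≈ -12.8.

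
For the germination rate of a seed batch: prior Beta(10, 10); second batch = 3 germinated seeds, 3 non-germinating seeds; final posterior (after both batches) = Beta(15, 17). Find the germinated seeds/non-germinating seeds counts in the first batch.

Because Beta–binomial updating is additive in the counts, the combined data contributed (α_post−α_prior, β_post−β_prior) successes and failures.
Total across both batches: 15−10=5 germinated seeds, 17−10=7 non-germinating seeds.
Subtract the second batch: 5−3=2 germinated seeds and 7−3=4 non-germinating seeds.

2 germinated seeds and 4 non-germinating seeds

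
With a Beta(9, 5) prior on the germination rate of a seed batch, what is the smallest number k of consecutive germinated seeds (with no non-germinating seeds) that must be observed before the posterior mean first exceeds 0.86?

After k germinated seeds and 0 non-germinating seeds the posterior is Beta(9+k, 5), with mean (9+k)/(9+5+k).
Set (9+k)/(14+k) > 0.86 and solve: k > (0.86·14 − 9)/(1 − 0.86) = 21.714.
The smallest integer exceeding 21.714 is 22, and checking k=22: (31)/(36) = 0.8611 > 0.86.

k = 22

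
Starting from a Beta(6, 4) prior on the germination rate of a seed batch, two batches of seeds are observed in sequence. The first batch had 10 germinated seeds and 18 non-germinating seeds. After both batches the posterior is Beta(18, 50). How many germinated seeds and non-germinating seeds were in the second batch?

Sequential conjugate updates are equivalent to a single update on the pooled data, so total successes = posterior α − prior α and total failures = posterior β − prior β.
Total across both batches: 18−6=12 germinated seeds, 50−4=46 non-germinating seeds.
Subtract the first batch: 12−10=2 germinated seeds and 46−18=28 non-germinating seeds.

2 germinated seeds and 28 non-germinating seeds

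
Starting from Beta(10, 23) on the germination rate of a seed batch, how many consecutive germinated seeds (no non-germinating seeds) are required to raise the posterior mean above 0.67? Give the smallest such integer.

After k germinated seeds and 0 non-germinating seeds the posterior is Beta(10+k, 23), with mean (10+k)/(10+23+k).
Set (10+k)/(33+k) > 0.67 and solve: k > (0.67·33 − 10)/(1 − 0.67) = 36.697.
The smallest integer exceeding 36.697 is 37, and checking k=37: (47)/(70) = 0.6714 > 0.67.

k = 37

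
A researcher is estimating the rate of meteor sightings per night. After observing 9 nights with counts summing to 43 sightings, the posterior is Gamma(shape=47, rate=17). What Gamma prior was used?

A Gamma(α, β) prior (rate parametrization) on a Poisson rate with n observations summing to S gives posterior Gamma(α+S, β+n).
So α = 47 − 43 = 4 and β = 17 − 9 = 8.

Gamma(shape=4, rate=8)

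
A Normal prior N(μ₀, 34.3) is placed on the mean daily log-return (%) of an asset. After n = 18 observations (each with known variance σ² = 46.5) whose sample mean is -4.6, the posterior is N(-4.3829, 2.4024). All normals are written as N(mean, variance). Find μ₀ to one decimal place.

μ₀ = -1.5

The posterior mean is a precision-weighted average: μ_n = (τ₀μ₀ + τ_data·x̄)/(τ₀+τ_data), with τ₀=1/σ₀² and τ_data=n/σ².
Here τ₀ = 1/34.3 = 0.029155 and τ_data = 18/46.5 = 0.387097, so τ_n = 0.416252.
Rearranging for μ₀: μ₀ = (μ_n·τ_n − τ_data·x̄)/τ₀ = (-4.3829·0.416252 − 0.387097·-4.6) / 0.029155 = -0.043745/0.029155 ≈ -1.5.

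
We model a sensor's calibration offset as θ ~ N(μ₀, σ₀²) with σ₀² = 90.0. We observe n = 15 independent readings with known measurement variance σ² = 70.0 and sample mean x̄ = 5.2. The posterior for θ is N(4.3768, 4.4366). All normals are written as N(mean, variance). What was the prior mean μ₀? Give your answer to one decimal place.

μ₀ = -11.5

The posterior mean is a precision-weighted average: μ_n = (τ₀μ₀ + τ_data·x̄)/(τ₀+τ_data), with τ₀=1/σ₀² and τ_data=n/σ².
Here τ₀ = 1/90.0 = 0.011111 and τ_data = 15/70.0 = 0.214286, so τ_n = 0.225397.
Rearranging for μ₀: μ₀ = (μ_n·τ_n − τ_data·x̄)/τ₀ = (4.3768·0.225397 − 0.214286·5.2) / 0.011111 = -0.127770/0.011111 ≈ -11.5.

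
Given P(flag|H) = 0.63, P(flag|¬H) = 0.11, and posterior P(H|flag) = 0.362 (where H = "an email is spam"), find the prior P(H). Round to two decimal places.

Bayes' rule in odds form gives O(H|E) = O(H)·[P(E|H)/P(E|¬H)], hence O(H) = O(H|E)/LR.
Posterior odds = 0.362/(1−0.362) = 0.5674. LR = 0.63/0.11 = 5.7273.
Prior odds = 0.5674/5.7273 = 0.0991, so P(H) = 0.0991/(1+0.0991) ≈ 0.09.

P(H) = 0.09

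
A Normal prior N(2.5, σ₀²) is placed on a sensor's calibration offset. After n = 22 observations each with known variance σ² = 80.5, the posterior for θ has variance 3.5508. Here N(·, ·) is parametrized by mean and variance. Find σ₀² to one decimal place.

Posterior precision equals prior precision plus data precision: 1/σ_n² = 1/σ₀² + n/σ².
So 1/σ₀² = 1/3.5508 − 22/80.5 = 0.281627 − 0.273292 = 0.008335.
Hence σ₀² = 1/0.008335 ≈ 120.0.

σ₀² = 120.0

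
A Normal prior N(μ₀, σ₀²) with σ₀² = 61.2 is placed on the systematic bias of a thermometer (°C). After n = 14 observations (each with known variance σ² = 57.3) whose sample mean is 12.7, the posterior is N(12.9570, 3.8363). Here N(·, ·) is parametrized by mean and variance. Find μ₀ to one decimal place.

μ₀ = 16.8

The posterior mean is a precision-weighted average: μ_n = (τ₀μ₀ + τ_data·x̄)/(τ₀+τ_data), with τ₀=1/σ₀² and τ_data=n/σ².
Here τ₀ = 1/61.2 = 0.016340 and τ_data = 14/57.3 = 0.244328, so τ_n = 0.260668.
Rearranging for μ₀: μ₀ = (μ_n·τ_n − τ_data·x̄)/τ₀ = (12.9570·0.260668 − 0.244328·12.7) / 0.016340 = 0.274510/0.016340 ≈ 16.8.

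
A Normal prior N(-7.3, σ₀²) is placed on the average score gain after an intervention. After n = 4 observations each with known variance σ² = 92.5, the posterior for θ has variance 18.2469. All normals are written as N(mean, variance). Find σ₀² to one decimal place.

Posterior precision equals prior precision plus data precision: 1/σ_n² = 1/σ₀² + n/σ².
So 1/σ₀² = 1/18.2469 − 4/92.5 = 0.054804 − 0.043243 = 0.011561.
Hence σ₀² = 1/0.011561 ≈ 86.5.

σ₀² = 86.5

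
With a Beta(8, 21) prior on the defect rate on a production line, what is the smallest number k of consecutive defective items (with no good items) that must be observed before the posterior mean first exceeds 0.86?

k = 122

After k defective items and 0 good items the posterior is Beta(8+k, 21), with mean (8+k)/(8+21+k).
Set (8+k)/(29+k) > 0.86 and solve: k > (0.86·29 − 8)/(1 − 0.86) = 121.000.
The smallest integer exceeding 121.000 is 122, and checking k=122: (130)/(151) = 0.8609 > 0.86.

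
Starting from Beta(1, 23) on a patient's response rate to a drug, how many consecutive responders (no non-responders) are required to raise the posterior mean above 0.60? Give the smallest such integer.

After k responders and 0 non-responders the posterior is Beta(1+k, 23), with mean (1+k)/(1+23+k).
Set (1+k)/(24+k) > 0.60 and solve: k > (0.60·24 − 1)/(1 − 0.60) = 33.500.
The smallest integer exceeding 33.500 is 34.

k = 34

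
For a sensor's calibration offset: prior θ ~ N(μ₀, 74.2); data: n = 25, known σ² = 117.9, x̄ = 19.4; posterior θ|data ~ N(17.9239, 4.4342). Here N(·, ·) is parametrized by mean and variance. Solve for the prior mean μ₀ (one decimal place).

The posterior mean is a precision-weighted average: μ_n = (τ₀μ₀ + τ_data·x̄)/(τ₀+τ_data), with τ₀=1/σ₀² and τ_data=n/σ².
Here τ₀ = 1/74.2 = 0.013477 and τ_data = 25/117.9 = 0.212044, so τ_n = 0.225521.
Rearranging for μ₀: μ₀ = (μ_n·τ_n − τ_data·x̄)/τ₀ = (17.9239·0.225521 − 0.212044·19.4) / 0.013477 = -0.071438/0.013477 ≈ -5.3.

μ₀ = -5.3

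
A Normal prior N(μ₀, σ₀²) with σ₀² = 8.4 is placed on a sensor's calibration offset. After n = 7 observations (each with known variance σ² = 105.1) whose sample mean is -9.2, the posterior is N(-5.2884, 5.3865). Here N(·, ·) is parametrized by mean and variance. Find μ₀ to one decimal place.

The posterior mean is a precision-weighted average: μ_n = (τ₀μ₀ + τ_data·x̄)/(τ₀+τ_data), with τ₀=1/σ₀² and τ_data=n/σ².
Here τ₀ = 1/8.4 = 0.119048 and τ_data = 7/105.1 = 0.066603, so τ_n = 0.185651.
Rearranging for μ₀: μ₀ = (μ_n·τ_n − τ_data·x̄)/τ₀ = (-5.2884·0.185651 − 0.066603·-9.2) / 0.119048 = -0.369049/0.119048 ≈ -3.1.

μ₀ = -3.1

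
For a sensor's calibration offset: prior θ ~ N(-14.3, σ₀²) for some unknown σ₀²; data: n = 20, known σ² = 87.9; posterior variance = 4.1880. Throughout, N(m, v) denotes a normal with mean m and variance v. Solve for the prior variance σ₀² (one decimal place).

Posterior precision equals prior precision plus data precision: 1/σ_n² = 1/σ₀² + n/σ².
So 1/σ₀² = 1/4.1880 − 20/87.9 = 0.238777 − 0.227531 = 0.011246.
Hence σ₀² = 1/0.011246 ≈ 88.9.

σ₀² = 88.9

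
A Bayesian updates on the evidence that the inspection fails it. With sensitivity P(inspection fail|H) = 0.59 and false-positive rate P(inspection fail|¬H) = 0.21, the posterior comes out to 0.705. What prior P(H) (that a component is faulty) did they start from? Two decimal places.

Bayes' rule in odds form gives O(H|E) = O(H)·[P(E|H)/P(E|¬H)], hence O(H) = O(H|E)/LR.
Posterior odds = 0.705/(1−0.705) = 2.3898. LR = 0.59/0.21 = 2.8095.
Prior odds = 2.3898/2.8095 = 0.8506, so P(H) = 0.8506/(1+0.8506) ≈ 0.46.

P(H) = 0.46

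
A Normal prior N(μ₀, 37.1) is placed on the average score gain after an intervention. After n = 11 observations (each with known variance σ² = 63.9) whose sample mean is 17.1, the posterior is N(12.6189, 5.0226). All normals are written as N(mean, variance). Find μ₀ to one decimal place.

μ₀ = -16.0

With known observation variance, the Normal–Normal posterior has precision τ_n = τ₀ + n/σ² and mean μ_n = (τ₀μ₀ + (n/σ²)x̄)/τ_n.
Here τ₀ = 1/37.1 = 0.026954 and τ_data = 11/63.9 = 0.172144, so τ_n = 0.199098.
Rearranging for μ₀: μ₀ = (μ_n·τ_n − τ_data·x̄)/τ₀ = (12.6189·0.199098 − 0.172144·17.1) / 0.026954 = -0.431265/0.026954 ≈ -16.0.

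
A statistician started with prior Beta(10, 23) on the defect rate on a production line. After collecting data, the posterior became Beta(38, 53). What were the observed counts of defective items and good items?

Beta is conjugate to the binomial likelihood: posterior = Beta(α+s, β+f).
Match parameters: s=38−10=28, f=53−23=30.

28 defective items and 30 good items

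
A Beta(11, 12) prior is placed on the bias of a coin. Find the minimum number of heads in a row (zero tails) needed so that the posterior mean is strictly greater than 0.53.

k = 3

After k heads and 0 tails the posterior is Beta(11+k, 12), with mean (11+k)/(11+12+k).
Set (11+k)/(23+k) > 0.53 and solve: k > (0.53·23 − 11)/(1 − 0.53) = 2.532.
The smallest integer exceeding 2.532 is 3.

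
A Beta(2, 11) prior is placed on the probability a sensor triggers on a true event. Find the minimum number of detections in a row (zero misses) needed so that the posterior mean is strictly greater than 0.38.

k = 5

After k detections and 0 misses the posterior is Beta(2+k, 11), with mean (2+k)/(2+11+k).
Set (2+k)/(13+k) > 0.38 and solve: k > (0.38·13 − 2)/(1 − 0.38) = 4.742.
The smallest integer exceeding 4.742 is 5, and checking k=5: (7)/(18) = 0.3889 > 0.38.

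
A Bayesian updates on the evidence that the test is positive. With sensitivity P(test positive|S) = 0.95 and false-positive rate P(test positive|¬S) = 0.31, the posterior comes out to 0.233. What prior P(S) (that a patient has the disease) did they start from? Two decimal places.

P(S) = 0.09

In odds form, posterior odds = prior odds × likelihood ratio, so prior odds = posterior odds ÷ LR.
Posterior odds = 0.233/(1−0.233) = 0.3038. LR = 0.95/0.31 = 3.0645.
Prior odds = 0.3038/3.0645 = 0.0991, so P(S) = 0.0991/(1+0.0991) ≈ 0.09.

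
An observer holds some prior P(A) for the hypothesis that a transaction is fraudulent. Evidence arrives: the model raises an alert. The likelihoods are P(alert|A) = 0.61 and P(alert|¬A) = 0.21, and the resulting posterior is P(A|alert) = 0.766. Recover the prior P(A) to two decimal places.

In odds form, posterior odds = prior odds × likelihood ratio, so prior odds = posterior odds ÷ LR.
Posterior odds = 0.766/(1−0.766) = 3.2735. LR = 0.61/0.21 = 2.9048.
Prior odds = 3.2735/2.9048 = 1.1269, so P(A) = 1.1269/(1+1.1269) ≈ 0.53.

P(A) = 0.53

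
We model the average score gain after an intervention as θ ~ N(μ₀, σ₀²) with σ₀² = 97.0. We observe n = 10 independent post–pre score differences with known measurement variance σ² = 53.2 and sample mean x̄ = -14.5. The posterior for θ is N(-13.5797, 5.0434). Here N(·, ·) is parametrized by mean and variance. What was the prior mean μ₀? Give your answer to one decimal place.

μ₀ = 3.2

The posterior mean is a precision-weighted average: μ_n = (τ₀μ₀ + τ_data·x̄)/(τ₀+τ_data), with τ₀=1/σ₀² and τ_data=n/σ².
Here τ₀ = 1/97.0 = 0.010309 and τ_data = 10/53.2 = 0.187970, so τ_n = 0.198279.
Rearranging for μ₀: μ₀ = (μ_n·τ_n − τ_data·x̄)/τ₀ = (-13.5797·0.198279 − 0.187970·-14.5) / 0.010309 = 0.032996/0.010309 ≈ 3.2.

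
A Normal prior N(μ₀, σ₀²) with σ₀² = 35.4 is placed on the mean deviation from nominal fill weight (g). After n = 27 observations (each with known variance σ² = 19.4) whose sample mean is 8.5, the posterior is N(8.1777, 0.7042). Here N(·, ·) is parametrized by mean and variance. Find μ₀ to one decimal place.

With known observation variance, the Normal–Normal posterior has precision τ_n = τ₀ + n/σ² and mean μ_n = (τ₀μ₀ + (n/σ²)x̄)/τ_n.
Here τ₀ = 1/35.4 = 0.028249 and τ_data = 27/19.4 = 1.391753, so τ_n = 1.420002.
Rearranging for μ₀: μ₀ = (μ_n·τ_n − τ_data·x̄)/τ₀ = (8.1777·1.420002 − 1.391753·8.5) / 0.028249 = -0.217550/0.028249 ≈ -7.7.

μ₀ = -7.7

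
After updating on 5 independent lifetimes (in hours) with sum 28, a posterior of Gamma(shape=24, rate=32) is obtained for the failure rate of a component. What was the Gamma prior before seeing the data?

Gamma(shape=19, rate=4)

Gamma–exponential conjugacy: posterior shape = α + n, posterior rate = β + Σtᵢ.
So α = 24 − 5 = 19 and β = 32 − 28 = 4.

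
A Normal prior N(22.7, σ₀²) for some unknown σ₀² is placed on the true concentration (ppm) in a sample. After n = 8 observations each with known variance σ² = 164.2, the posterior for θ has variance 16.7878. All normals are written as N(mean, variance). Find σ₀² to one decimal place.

σ₀² = 92.2

For the Normal–Normal model with known σ², precisions add: τ_n = τ₀ + n/σ².
So 1/σ₀² = 1/16.7878 − 8/164.2 = 0.059567 − 0.048721 = 0.010846.
Hence σ₀² = 1/0.010846 ≈ 92.2.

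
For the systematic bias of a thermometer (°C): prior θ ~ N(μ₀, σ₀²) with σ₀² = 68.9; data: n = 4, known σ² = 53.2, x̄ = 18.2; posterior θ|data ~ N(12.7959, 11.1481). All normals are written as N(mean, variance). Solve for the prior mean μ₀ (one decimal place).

The posterior mean is a precision-weighted average: μ_n = (τ₀μ₀ + τ_data·x̄)/(τ₀+τ_data), with τ₀=1/σ₀² and τ_data=n/σ².
Here τ₀ = 1/68.9 = 0.014514 and τ_data = 4/53.2 = 0.075188, so τ_n = 0.089702.
Rearranging for μ₀: μ₀ = (μ_n·τ_n − τ_data·x̄)/τ₀ = (12.7959·0.089702 − 0.075188·18.2) / 0.014514 = -0.220604/0.014514 ≈ -15.2.

μ₀ = -15.2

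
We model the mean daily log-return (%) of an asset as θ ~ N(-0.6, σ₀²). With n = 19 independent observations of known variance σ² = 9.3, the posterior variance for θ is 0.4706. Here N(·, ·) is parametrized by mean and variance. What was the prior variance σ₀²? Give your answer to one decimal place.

σ₀² = 12.2

Posterior precision equals prior precision plus data precision: 1/σ_n² = 1/σ₀² + n/σ².
So 1/σ₀² = 1/0.4706 − 19/9.3 = 2.124947 − 2.043011 = 0.081936.
Hence σ₀² = 1/0.081936 ≈ 12.2.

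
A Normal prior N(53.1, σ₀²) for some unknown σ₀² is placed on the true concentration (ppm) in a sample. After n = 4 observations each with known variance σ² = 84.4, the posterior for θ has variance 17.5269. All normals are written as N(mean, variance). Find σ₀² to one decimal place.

σ₀² = 103.5

For the Normal–Normal model with known σ², precisions add: τ_n = τ₀ + n/σ².
So 1/σ₀² = 1/17.5269 − 4/84.4 = 0.057055 − 0.047393 = 0.009662.
Hence σ₀² = 1/0.009662 ≈ 103.5.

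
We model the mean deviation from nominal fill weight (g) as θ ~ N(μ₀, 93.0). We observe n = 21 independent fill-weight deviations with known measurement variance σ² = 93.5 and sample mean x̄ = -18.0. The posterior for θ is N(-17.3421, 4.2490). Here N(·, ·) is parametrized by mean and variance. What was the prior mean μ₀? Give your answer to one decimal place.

μ₀ = -3.6

With known observation variance, the Normal–Normal posterior has precision τ_n = τ₀ + n/σ² and mean μ_n = (τ₀μ₀ + (n/σ²)x̄)/τ_n.
Here τ₀ = 1/93.0 = 0.010753 and τ_data = 21/93.5 = 0.224599, so τ_n = 0.235352.
Rearranging for μ₀: μ₀ = (μ_n·τ_n − τ_data·x̄)/τ₀ = (-17.3421·0.235352 − 0.224599·-18.0) / 0.010753 = -0.038716/0.010753 ≈ -3.6.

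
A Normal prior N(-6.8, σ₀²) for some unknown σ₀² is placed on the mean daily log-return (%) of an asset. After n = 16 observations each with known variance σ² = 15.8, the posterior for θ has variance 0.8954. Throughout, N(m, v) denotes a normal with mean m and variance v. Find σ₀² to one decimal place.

Posterior precision equals prior precision plus data precision: 1/σ_n² = 1/σ₀² + n/σ².
So 1/σ₀² = 1/0.8954 − 16/15.8 = 1.116819 − 1.012658 = 0.104161.
Hence σ₀² = 1/0.104161 ≈ 9.6.

σ₀² = 9.6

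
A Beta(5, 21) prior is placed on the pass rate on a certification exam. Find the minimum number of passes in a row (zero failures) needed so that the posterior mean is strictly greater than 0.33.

After k passes and 0 failures the posterior is Beta(5+k, 21), with mean (5+k)/(5+21+k).
Set (5+k)/(26+k) > 0.33 and solve: k > (0.33·26 − 5)/(1 − 0.33) = 5.343.
The smallest integer exceeding 5.343 is 6.

k = 6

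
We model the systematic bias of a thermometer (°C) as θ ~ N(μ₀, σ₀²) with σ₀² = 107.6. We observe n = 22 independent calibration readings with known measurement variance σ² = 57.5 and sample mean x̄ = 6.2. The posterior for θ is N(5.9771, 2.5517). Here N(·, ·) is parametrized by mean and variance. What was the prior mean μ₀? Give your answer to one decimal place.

The posterior mean is a precision-weighted average: μ_n = (τ₀μ₀ + τ_data·x̄)/(τ₀+τ_data), with τ₀=1/σ₀² and τ_data=n/σ².
Here τ₀ = 1/107.6 = 0.009294 and τ_data = 22/57.5 = 0.382609, so τ_n = 0.391903.
Rearranging for μ₀: μ₀ = (μ_n·τ_n − τ_data·x̄)/τ₀ = (5.9771·0.391903 − 0.382609·6.2) / 0.009294 = -0.029732/0.009294 ≈ -3.2.

μ₀ = -3.2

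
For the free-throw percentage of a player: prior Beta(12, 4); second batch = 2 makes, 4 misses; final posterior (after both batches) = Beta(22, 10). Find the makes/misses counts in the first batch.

Because Beta–binomial updating is additive in the counts, the combined data contributed (α_post−α_prior, β_post−β_prior) successes and failures.
Total across both batches: 22−12=10 makes, 10−4=6 misses.
Subtract the second batch: 10−2=8 makes and 6−4=2 misses.

8 makes and 2 misses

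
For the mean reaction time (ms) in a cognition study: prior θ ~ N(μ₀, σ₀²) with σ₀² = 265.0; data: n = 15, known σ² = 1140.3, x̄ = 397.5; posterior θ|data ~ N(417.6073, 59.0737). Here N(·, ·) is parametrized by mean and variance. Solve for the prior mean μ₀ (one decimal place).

μ₀ = 487.7

With known observation variance, the Normal–Normal posterior has precision τ_n = τ₀ + n/σ² and mean μ_n = (τ₀μ₀ + (n/σ²)x̄)/τ_n.
Here τ₀ = 1/265.0 = 0.003774 and τ_data = 15/1140.3 = 0.013154, so τ_n = 0.016928.
Rearranging for μ₀: μ₀ = (μ_n·τ_n − τ_data·x̄)/τ₀ = (417.6073·0.016928 − 0.013154·397.5) / 0.003774 = 1.840541/0.003774 ≈ 487.7.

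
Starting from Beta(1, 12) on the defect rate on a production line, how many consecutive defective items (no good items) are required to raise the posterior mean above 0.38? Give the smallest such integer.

After k defective items and 0 good items the posterior is Beta(1+k, 12), with mean (1+k)/(1+12+k).
Set (1+k)/(13+k) > 0.38 and solve: k > (0.38·13 − 1)/(1 − 0.38) = 6.355.
The smallest integer exceeding 6.355 is 7, and checking k=7: (8)/(20) = 0.4000 > 0.38.

k = 7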